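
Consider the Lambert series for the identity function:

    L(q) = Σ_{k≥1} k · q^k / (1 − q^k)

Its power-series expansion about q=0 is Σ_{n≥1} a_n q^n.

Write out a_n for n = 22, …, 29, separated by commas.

[q^22] f(22)=22,f(11)=11,f(2)=2,f(1)=1 ⇒ 36
[q^23] f(23)=23,f(1)=1 ⇒ 24
q^24  k|24↦f(k): 1:1 2:2 3:3 4:4 6:6 8:8 12:12 24:24  a_24=60
n=25: 1·25 5·5 25·1  f→[1+5+25]=31
[q^26] f(1)=1,f(2)=2,f(13)=13,f(26)=26 ⇒ 42
[q^27] f(27)=27,f(9)=9,f(3)=3,f(1)=1 ⇒ 40
n=28: 1·28 2·14 4·7 7·4 14·2 28·1  f→[1+2+4+7+14+28]=56
n=29: 29·1 1·29  f→[29+1]=30

36, 24, 60, 31, 42, 40, 56, 30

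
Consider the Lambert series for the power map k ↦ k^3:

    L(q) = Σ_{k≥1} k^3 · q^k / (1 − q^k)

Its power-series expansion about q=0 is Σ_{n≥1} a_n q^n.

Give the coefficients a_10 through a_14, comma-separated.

n=10: 10·1 5·2 2·5 1·10  f→[1000+125+8+1]=1134
q^11  k|11↦f(k): 1:1 11:1331  a_11=1332
n=12: 12·1 6·2 4·3 3·4 2·6 1·12  f→[1728+216+64+27+8+1]=2044
q^13  k|13↦f(k): 13:2197 1:1  a_13=2198
[q^14] f(1)=1,f(2)=8,f(7)=343,f(14)=2744 ⇒ 3096

1134, 1332, 2044, 2198, 3096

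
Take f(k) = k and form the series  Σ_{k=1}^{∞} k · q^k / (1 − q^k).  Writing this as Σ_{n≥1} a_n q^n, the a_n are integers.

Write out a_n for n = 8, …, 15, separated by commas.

15, 13, 18, 12, 28, 14, 24, 24

n=8: 8·1 4·2 2·4 1·8  f→[8+4+2+1]=15
d|9:{1,3,9}  Σf=1+3+9=13
q^10  k|10↦f(k): 10:10 5:5 2:2 1:1  a_10=18
q^11  k|11↦f(k): 1:1 11:11  a_11=12
d|12:{12,6,4,3,2,1}  Σf=12+6+4+3+2+1=28
n=13: 13·1 1·13  f→[13+1]=14
n=14: 1·14 2·7 7·2 14·1  f→[1+2+7+14]=24
d|15:{1,3,5,15}  Σf=1+3+5+15=24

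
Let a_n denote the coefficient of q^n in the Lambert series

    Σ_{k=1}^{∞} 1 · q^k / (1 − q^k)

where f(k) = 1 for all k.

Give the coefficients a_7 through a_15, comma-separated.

d|7:{1,7}  Σf=1+1=2
n=8: 8·1 4·2 2·4 1·8  f→[1+1+1+1]=4
d|9:{9,3,1}  Σf=1+1+1=3
d|10:{1,2,5,10}  Σf=1+1+1+1=4
q^11  k|11↦f(k): 1:1 11:1  a_11=2
q^12  k|12↦f(k): 12:1 6:1 4:1 3:1 2:1 1:1  a_12=6
n=13: 13·1 1·13  f→[1+1]=2
q^14  k|14↦f(k): 14:1 7:1 2:1 1:1  a_14=4
n=15: 1·15 3·5 5·3 15·1  f→[1+1+1+1]=4

2, 4, 3, 4, 2, 6, 2, 4, 4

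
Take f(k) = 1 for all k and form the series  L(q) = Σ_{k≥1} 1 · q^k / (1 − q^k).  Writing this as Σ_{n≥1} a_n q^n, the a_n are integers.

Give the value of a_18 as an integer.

a_18 = 6

d|18:{18,9,6,3,2,1}  Σf=1+1+1+1+1+1=6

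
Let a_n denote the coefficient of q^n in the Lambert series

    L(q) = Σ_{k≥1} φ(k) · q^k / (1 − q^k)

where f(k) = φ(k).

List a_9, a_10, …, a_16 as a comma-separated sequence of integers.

[q^9] φ(9)=6,φ(3)=2,φ(1)=1 ⇒ 9
q^10  k|10↦φ(k): 10:4 5:4 2:1 1:1  a_10=10
q^11  k|11↦φ(k): 11:10 1:1  a_11=11
n=12: 1·12 2·6 3·4 4·3 6·2 12·1  φ→[1+1+2+2+2+4]=12
n=13: 1·13 13·1  φ→[1+12]=13
q^14  k|14↦φ(k): 14:6 7:6 2:1 1:1  a_14=14
q^15  k|15↦φ(k): 1:1 3:2 5:4 15:8  a_15=15
d|16:{16,8,4,2,1}  Σφ=8+4+2+1+1=16

9, 10, 11, 12, 13, 14, 15, 16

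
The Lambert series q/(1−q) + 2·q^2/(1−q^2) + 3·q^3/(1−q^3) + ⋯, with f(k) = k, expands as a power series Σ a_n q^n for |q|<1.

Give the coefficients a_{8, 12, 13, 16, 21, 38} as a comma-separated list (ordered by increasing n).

15, 28, 14, 31, 32, 60

d|8:{8,4,2,1}  Σf=8+4+2+1=15
q^12  k|12↦f(k): 1:1 2:2 3:3 4:4 6:6 12:12  a_12=28
d|13:{13,1}  Σf=13+1=14
q^16  k|16↦f(k): 16:16 8:8 4:4 2:2 1:1  a_16=31
[q^21] f(1)=1,f(3)=3,f(7)=7,f(21)=21 ⇒ 32
d|38:{1,2,19,38}  Σf=1+2+19+38=60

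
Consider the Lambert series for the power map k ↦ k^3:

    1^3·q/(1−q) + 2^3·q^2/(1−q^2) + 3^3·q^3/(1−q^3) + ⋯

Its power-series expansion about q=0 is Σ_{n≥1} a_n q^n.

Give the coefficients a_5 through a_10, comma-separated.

126, 252, 344, 585, 757, 1134

[q^5] f(5)=125,f(1)=1 ⇒ 126
n=6: 1·6 2·3 3·2 6·1  f→[1+8+27+216]=252
q^7  k|7↦f(k): 1:1 7:343  a_7=344
d|8:{8,4,2,1}  Σf=512+64+8+1=585
q^9  k|9↦f(k): 1:1 3:27 9:729  a_9=757
n=10: 10·1 5·2 2·5 1·10  f→[1000+125+8+1]=1134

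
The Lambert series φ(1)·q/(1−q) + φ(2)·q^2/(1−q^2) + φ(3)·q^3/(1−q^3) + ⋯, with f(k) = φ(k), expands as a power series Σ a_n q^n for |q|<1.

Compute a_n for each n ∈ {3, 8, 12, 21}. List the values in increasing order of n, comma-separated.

q^3  k|3↦φ(k): 3:2 1:1  a_3=3
d|8:{8,4,2,1}  Σφ=4+2+1+1=8
q^12  k|12↦φ(k): 1:1 2:1 3:2 4:2 6:2 12:4  a_12=12
d|21:{1,3,7,21}  Σφ=1+2+6+12=21

3, 8, 12, 21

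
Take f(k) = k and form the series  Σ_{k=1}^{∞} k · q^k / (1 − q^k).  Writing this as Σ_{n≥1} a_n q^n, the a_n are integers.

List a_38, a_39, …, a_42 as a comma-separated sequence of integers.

n=38: 1·38 2·19 19·2 38·1  f→[1+2+19+38]=60
d|39:{39,13,3,1}  Σf=39+13+3+1=56
d|40:{40,20,10,8,5,4,2,1}  Σf=40+20+10+8+5+4+2+1=90
n=41: 1·41 41·1  f→[1+41]=42
n=42: 42·1 21·2 14·3 7·6 6·7 3·14 2·21 1·42  f→[42+21+14+7+6+3+2+1]=96

60, 56, 90, 42, 96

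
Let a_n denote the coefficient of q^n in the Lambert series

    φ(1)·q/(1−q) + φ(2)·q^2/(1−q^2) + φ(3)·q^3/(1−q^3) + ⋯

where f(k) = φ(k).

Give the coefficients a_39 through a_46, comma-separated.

n=39: 39·1 13·3 3·13 1·39  φ→[24+12+2+1]=39
n=40: 1·40 2·20 4·10 5·8 8·5 10·4 20·2 40·1  φ→[1+1+2+4+4+4+8+16]=40
d|41:{1,41}  Σφ=1+40=41
[q^42] φ(42)=12,φ(21)=12,φ(14)=6,φ(7)=6,φ(6)=2,φ(3)=2,φ(2)=1,φ(1)=1 ⇒ 42
d|43:{43,1}  Σφ=42+1=43
q^44  k|44↦φ(k): 1:1 2:1 4:2 11:10 22:10 44:20  a_44=44
[q^45] φ(1)=1,φ(3)=2,φ(5)=4,φ(9)=6,φ(15)=8,φ(45)=24 ⇒ 45
d|46:{1,2,23,46}  Σφ=1+1+22+22=46

39, 40, 41, 42, 43, 44, 45, 46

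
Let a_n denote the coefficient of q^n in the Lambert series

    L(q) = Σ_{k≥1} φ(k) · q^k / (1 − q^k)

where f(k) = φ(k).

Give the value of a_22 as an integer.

q^22  k|22↦φ(k): 22:10 11:10 2:1 1:1  a_22=22

a_22 = 22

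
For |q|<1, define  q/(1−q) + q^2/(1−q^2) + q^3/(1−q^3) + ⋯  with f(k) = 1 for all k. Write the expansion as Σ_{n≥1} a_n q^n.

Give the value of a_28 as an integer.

n=28: 1·28 2·14 4·7 7·4 14·2 28·1  f→[1+1+1+1+1+1]=6

a_28 = 6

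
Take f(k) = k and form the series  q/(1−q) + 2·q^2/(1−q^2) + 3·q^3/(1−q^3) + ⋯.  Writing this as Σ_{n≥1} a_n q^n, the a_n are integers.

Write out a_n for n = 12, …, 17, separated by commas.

q^12  k|12↦f(k): 1:1 2:2 3:3 4:4 6:6 12:12  a_12=28
[q^13] f(1)=1,f(13)=13 ⇒ 14
d|14:{1,2,7,14}  Σf=1+2+7+14=24
n=15: 1·15 3·5 5·3 15·1  f→[1+3+5+15]=24
n=16: 16·1 8·2 4·4 2·8 1·16  f→[16+8+4+2+1]=31
d|17:{17,1}  Σf=17+1=18

28, 14, 24, 24, 31, 18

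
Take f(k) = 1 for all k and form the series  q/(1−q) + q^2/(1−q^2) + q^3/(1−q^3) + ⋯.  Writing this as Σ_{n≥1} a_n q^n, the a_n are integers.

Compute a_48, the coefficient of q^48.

a_48 = 10

q^48  k|48↦f(k): 1:1 2:1 3:1 4:1 6:1 8:1 12:1 16:1 24:1 48:1  a_48=10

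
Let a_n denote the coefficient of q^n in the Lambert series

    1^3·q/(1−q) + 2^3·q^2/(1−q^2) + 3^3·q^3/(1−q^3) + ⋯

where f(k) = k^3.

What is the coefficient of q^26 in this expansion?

a_26 = 19782

n=26: 1·26 2·13 13·2 26·1  f→[1+8+2197+17576]=19782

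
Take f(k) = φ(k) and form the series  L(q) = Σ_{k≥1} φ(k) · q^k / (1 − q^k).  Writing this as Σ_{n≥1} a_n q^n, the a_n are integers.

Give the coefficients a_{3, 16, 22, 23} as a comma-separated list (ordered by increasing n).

n=3: 3·1 1·3  φ→[2+1]=3
[q^16] φ(16)=8,φ(8)=4,φ(4)=2,φ(2)=1,φ(1)=1 ⇒ 16
d|22:{22,11,2,1}  Σφ=10+10+1+1=22
n=23: 1·23 23·1  φ→[1+22]=23

3, 16, 22, 23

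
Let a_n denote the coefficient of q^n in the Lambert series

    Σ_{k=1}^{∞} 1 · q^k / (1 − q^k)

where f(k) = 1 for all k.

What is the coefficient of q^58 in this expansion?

q^58  k|58↦f(k): 58:1 29:1 2:1 1:1  a_58=4

a_58 = 4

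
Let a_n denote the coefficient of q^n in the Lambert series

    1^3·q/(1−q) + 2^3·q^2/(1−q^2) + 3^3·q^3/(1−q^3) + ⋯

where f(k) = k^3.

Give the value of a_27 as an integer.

a_27 = 20440

q^27  k|27↦f(k): 27:19683 9:729 3:27 1:1  a_27=20440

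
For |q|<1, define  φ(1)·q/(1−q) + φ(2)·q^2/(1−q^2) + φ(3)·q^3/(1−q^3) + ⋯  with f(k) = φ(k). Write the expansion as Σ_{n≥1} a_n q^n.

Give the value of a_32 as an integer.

n=32: 1·32 2·16 4·8 8·4 16·2 32·1  φ→[1+1+2+4+8+16]=32

a_32 = 32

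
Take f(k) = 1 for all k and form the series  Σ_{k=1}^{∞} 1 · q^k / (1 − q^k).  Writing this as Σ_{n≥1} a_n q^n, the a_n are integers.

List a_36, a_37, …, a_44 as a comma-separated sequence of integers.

[q^36] f(1)=1,f(2)=1,f(3)=1,f(4)=1,f(6)=1,f(9)=1,f(12)=1,f(18)=1,f(36)=1 ⇒ 9
q^37  k|37↦f(k): 37:1 1:1  a_37=2
[q^38] f(38)=1,f(19)=1,f(2)=1,f(1)=1 ⇒ 4
d|39:{39,13,3,1}  Σf=1+1+1+1=4
q^40  k|40↦f(k): 1:1 2:1 4:1 5:1 8:1 10:1 20:1 40:1  a_40=8
[q^41] f(41)=1,f(1)=1 ⇒ 2
[q^42] f(42)=1,f(21)=1,f(14)=1,f(7)=1,f(6)=1,f(3)=1,f(2)=1,f(1)=1 ⇒ 8
q^43  k|43↦f(k): 1:1 43:1  a_43=2
n=44: 1·44 2·22 4·11 11·4 22·2 44·1  f→[1+1+1+1+1+1]=6

9, 2, 4, 4, 8, 2, 8, 2, 6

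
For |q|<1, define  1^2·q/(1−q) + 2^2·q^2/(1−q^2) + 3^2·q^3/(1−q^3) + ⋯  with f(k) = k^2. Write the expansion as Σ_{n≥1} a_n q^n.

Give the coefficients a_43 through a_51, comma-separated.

1850, 2562, 2366, 2650, 2210, 3410, 2451, 3255, 2900

q^43  k|43↦f(k): 43:1849 1:1  a_43=1850
n=44: 44·1 22·2 11·4 4·11 2·22 1·44  f→[1936+484+121+16+4+1]=2562
d|45:{45,15,9,5,3,1}  Σf=2025+225+81+25+9+1=2366
[q^46] f(46)=2116,f(23)=529,f(2)=4,f(1)=1 ⇒ 2650
d|47:{47,1}  Σf=2209+1=2210
q^48  k|48↦f(k): 48:2304 24:576 16:256 12:144 8:64 6:36 4:16 3:9 2:4 1:1  a_48=3410
d|49:{1,7,49}  Σf=1+49+2401=2451
n=50: 50·1 25·2 10·5 5·10 2·25 1·50  f→[2500+625+100+25+4+1]=3255
q^51  k|51↦f(k): 1:1 3:9 17:289 51:2601  a_51=2900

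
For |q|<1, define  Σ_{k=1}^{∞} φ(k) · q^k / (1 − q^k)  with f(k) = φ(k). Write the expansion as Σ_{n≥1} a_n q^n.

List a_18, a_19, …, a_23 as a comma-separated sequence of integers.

d|18:{18,9,6,3,2,1}  Σφ=6+6+2+2+1+1=18
q^19  k|19↦φ(k): 19:18 1:1  a_19=19
q^20  k|20↦φ(k): 1:1 2:1 4:2 5:4 10:4 20:8  a_20=20
n=21: 1·21 3·7 7·3 21·1  φ→[1+2+6+12]=21
n=22: 1·22 2·11 11·2 22·1  φ→[1+1+10+10]=22
n=23: 23·1 1·23  φ→[22+1]=23

18, 19, 20, 21, 22, 23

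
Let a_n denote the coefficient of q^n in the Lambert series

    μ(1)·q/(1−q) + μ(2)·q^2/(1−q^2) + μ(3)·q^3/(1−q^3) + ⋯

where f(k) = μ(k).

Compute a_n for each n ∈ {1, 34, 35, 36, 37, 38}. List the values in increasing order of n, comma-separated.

1, 0, 0, 0, 0, 0

d|1:{1}  Σμ=1=1
q^34  k|34↦μ(k): 34:1 17:-1 2:-1 1:1  a_34=0
n=35: 1·35 5·7 7·5 35·1  μ→[1+(-1)+(-1)+1]=0
[q^36] μ(36)=0,μ(18)=0,μ(12)=0,μ(9)=0,μ(6)=1,μ(4)=0,μ(3)=-1,μ(2)=-1,μ(1)=1 ⇒ 0
q^37  k|37↦μ(k): 37:-1 1:1  a_37=0
[q^38] μ(38)=1,μ(19)=-1,μ(2)=-1,μ(1)=1 ⇒ 0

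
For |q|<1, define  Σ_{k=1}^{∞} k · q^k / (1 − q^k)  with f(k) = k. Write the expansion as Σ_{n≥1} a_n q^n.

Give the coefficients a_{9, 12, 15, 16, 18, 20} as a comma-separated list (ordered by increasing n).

[q^9] f(1)=1,f(3)=3,f(9)=9 ⇒ 13
n=12: 1·12 2·6 3·4 4·3 6·2 12·1  f→[1+2+3+4+6+12]=28
[q^15] f(1)=1,f(3)=3,f(5)=5,f(15)=15 ⇒ 24
[q^16] f(1)=1,f(2)=2,f(4)=4,f(8)=8,f(16)=16 ⇒ 31
q^18  k|18↦f(k): 18:18 9:9 6:6 3:3 2:2 1:1  a_18=39
q^20  k|20↦f(k): 1:1 2:2 4:4 5:5 10:10 20:20  a_20=42

13, 28, 24, 31, 39, 42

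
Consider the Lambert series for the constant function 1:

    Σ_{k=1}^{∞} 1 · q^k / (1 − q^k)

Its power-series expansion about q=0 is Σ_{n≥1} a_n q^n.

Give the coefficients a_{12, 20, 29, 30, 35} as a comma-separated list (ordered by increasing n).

n=12: 1·12 2·6 3·4 4·3 6·2 12·1  f→[1+1+1+1+1+1]=6
q^20  k|20↦f(k): 1:1 2:1 4:1 5:1 10:1 20:1  a_20=6
d|29:{1,29}  Σf=1+1=2
q^30  k|30↦f(k): 30:1 15:1 10:1 6:1 5:1 3:1 2:1 1:1  a_30=8
n=35: 35·1 7·5 5·7 1·35  f→[1+1+1+1]=4

6, 6, 2, 8, 4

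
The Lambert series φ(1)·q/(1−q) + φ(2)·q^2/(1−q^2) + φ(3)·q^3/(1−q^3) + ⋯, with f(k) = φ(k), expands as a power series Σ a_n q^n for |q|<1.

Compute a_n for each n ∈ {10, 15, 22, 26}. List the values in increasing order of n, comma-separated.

n=10: 10·1 5·2 2·5 1·10  φ→[4+4+1+1]=10
n=15: 15·1 5·3 3·5 1·15  φ→[8+4+2+1]=15
n=22: 22·1 11·2 2·11 1·22  φ→[10+10+1+1]=22
d|26:{26,13,2,1}  Σφ=12+12+1+1=26

10, 15, 22, 26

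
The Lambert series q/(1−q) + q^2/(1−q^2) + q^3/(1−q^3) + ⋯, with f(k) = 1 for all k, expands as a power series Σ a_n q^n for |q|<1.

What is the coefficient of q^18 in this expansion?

q^18  k|18↦f(k): 18:1 9:1 6:1 3:1 2:1 1:1  a_18=6

a_18 = 6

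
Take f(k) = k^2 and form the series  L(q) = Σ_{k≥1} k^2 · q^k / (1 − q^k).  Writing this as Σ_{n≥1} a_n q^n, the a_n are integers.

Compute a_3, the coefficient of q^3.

n=3: 1·3 3·1  f→[1+9]=10

a_3 = 10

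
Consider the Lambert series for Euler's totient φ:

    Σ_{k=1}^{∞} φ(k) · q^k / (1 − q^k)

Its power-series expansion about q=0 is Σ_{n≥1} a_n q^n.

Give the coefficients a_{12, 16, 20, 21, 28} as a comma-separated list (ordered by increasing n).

n=12: 1·12 2·6 3·4 4·3 6·2 12·1  φ→[1+1+2+2+2+4]=12
[q^16] φ(16)=8,φ(8)=4,φ(4)=2,φ(2)=1,φ(1)=1 ⇒ 16
[q^20] φ(20)=8,φ(10)=4,φ(5)=4,φ(4)=2,φ(2)=1,φ(1)=1 ⇒ 20
n=21: 1·21 3·7 7·3 21·1  φ→[1+2+6+12]=21
d|28:{1,2,4,7,14,28}  Σφ=1+1+2+6+6+12=28

12, 16, 20, 21, 28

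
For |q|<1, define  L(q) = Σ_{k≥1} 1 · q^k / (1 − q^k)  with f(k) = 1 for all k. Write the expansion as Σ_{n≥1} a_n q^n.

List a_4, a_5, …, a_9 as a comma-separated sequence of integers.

3, 2, 4, 2, 4, 3

d|4:{1,2,4}  Σf=1+1+1=3
n=5: 5·1 1·5  f→[1+1]=2
n=6: 6·1 3·2 2·3 1·6  f→[1+1+1+1]=4
n=7: 1·7 7·1  f→[1+1]=2
d|8:{1,2,4,8}  Σf=1+1+1+1=4
q^9  k|9↦f(k): 1:1 3:1 9:1  a_9=3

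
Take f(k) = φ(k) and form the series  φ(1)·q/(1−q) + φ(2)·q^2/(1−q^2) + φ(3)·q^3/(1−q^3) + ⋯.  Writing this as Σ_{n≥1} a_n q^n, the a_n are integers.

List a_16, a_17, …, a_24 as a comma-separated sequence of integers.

[q^16] φ(1)=1,φ(2)=1,φ(4)=2,φ(8)=4,φ(16)=8 ⇒ 16
d|17:{17,1}  Σφ=16+1=17
d|18:{18,9,6,3,2,1}  Σφ=6+6+2+2+1+1=18
q^19  k|19↦φ(k): 19:18 1:1  a_19=19
d|20:{1,2,4,5,10,20}  Σφ=1+1+2+4+4+8=20
q^21  k|21↦φ(k): 1:1 3:2 7:6 21:12  a_21=21
[q^22] φ(1)=1,φ(2)=1,φ(11)=10,φ(22)=10 ⇒ 22
d|23:{23,1}  Σφ=22+1=23
n=24: 1·24 2·12 3·8 4·6 6·4 8·3 12·2 24·1  φ→[1+1+2+2+2+4+4+8]=24

16, 17, 18, 19, 20, 21, 22, 23, 24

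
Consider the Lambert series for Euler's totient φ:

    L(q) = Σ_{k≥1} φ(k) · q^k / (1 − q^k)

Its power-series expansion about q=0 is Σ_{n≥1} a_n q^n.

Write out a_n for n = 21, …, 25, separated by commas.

[q^21] φ(21)=12,φ(7)=6,φ(3)=2,φ(1)=1 ⇒ 21
n=22: 1·22 2·11 11·2 22·1  φ→[1+1+10+10]=22
[q^23] φ(1)=1,φ(23)=22 ⇒ 23
n=24: 24·1 12·2 8·3 6·4 4·6 3·8 2·12 1·24  φ→[8+4+4+2+2+2+1+1]=24
[q^25] φ(1)=1,φ(5)=4,φ(25)=20 ⇒ 25

21, 22, 23, 24, 25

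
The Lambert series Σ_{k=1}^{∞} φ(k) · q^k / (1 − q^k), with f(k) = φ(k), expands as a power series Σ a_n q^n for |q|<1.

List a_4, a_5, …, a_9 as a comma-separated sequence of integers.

q^4  k|4↦φ(k): 1:1 2:1 4:2  a_4=4
n=5: 5·1 1·5  φ→[4+1]=5
q^6  k|6↦φ(k): 1:1 2:1 3:2 6:2  a_6=6
[q^7] φ(7)=6,φ(1)=1 ⇒ 7
d|8:{1,2,4,8}  Σφ=1+1+2+4=8
d|9:{9,3,1}  Σφ=6+2+1=9

4, 5, 6, 7, 8, 9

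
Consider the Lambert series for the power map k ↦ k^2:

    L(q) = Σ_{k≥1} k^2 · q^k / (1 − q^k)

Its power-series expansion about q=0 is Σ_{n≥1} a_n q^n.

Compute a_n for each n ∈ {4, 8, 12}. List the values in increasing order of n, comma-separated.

21, 85, 210

q^4  k|4↦f(k): 1:1 2:4 4:16  a_4=21
d|8:{1,2,4,8}  Σf=1+4+16+64=85
n=12: 12·1 6·2 4·3 3·4 2·6 1·12  f→[144+36+16+9+4+1]=210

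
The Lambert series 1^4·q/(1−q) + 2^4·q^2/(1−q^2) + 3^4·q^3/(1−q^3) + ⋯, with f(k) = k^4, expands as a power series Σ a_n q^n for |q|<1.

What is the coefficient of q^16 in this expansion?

a_16 = 69905

d|16:{16,8,4,2,1}  Σf=65536+4096+256+16+1=69905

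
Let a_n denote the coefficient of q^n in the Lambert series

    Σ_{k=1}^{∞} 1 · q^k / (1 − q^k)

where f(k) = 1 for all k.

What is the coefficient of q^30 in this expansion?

q^30  k|30↦f(k): 1:1 2:1 3:1 5:1 6:1 10:1 15:1 30:1  a_30=8

a_30 = 8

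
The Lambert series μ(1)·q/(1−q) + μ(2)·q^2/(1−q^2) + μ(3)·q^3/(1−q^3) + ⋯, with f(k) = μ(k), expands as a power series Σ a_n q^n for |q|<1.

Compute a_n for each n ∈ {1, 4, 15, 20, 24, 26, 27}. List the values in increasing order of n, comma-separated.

1, 0, 0, 0, 0, 0, 0

n=1: 1·1  μ→[1]=1
q^4  k|4↦μ(k): 1:1 2:-1 4:0  a_4=0
d|15:{15,5,3,1}  Σμ=1+(-1)+(-1)+1=0
d|20:{1,2,4,5,10,20}  Σμ=1+(-1)+0+(-1)+1+0=0
n=24: 1·24 2·12 3·8 4·6 6·4 8·3 12·2 24·1  μ→[1+(-1)+(-1)+0+1+0+0+0]=0
n=26: 1·26 2·13 13·2 26·1  μ→[1+(-1)+(-1)+1]=0
q^27  k|27↦μ(k): 1:1 3:-1 9:0 27:0  a_27=0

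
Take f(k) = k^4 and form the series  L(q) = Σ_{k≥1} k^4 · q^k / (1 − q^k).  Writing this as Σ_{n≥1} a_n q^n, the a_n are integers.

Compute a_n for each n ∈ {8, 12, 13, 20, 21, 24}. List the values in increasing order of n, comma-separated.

4369, 22386, 28562, 170898, 196964, 358258

n=8: 1·8 2·4 4·2 8·1  f→[1+16+256+4096]=4369
q^12  k|12↦f(k): 12:20736 6:1296 4:256 3:81 2:16 1:1  a_12=22386
q^13  k|13↦f(k): 13:28561 1:1  a_13=28562
d|20:{1,2,4,5,10,20}  Σf=1+16+256+625+10000+160000=170898
q^21  k|21↦f(k): 1:1 3:81 7:2401 21:194481  a_21=196964
d|24:{24,12,8,6,4,3,2,1}  Σf=331776+20736+4096+1296+256+81+16+1=358258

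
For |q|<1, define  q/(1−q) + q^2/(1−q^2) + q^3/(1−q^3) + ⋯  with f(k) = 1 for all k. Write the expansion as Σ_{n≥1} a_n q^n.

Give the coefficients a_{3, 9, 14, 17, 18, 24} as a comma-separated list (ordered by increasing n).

q^3  k|3↦f(k): 1:1 3:1  a_3=2
n=9: 1·9 3·3 9·1  f→[1+1+1]=3
n=14: 1·14 2·7 7·2 14·1  f→[1+1+1+1]=4
n=17: 17·1 1·17  f→[1+1]=2
n=18: 1·18 2·9 3·6 6·3 9·2 18·1  f→[1+1+1+1+1+1]=6
d|24:{1,2,3,4,6,8,12,24}  Σf=1+1+1+1+1+1+1+1=8

2, 3, 4, 2, 6, 8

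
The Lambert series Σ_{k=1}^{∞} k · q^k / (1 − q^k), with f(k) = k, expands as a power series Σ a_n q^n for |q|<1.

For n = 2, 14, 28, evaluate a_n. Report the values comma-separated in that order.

q^2  k|2↦f(k): 1:1 2:2  a_2=3
d|14:{14,7,2,1}  Σf=14+7+2+1=24
q^28  k|28↦f(k): 28:28 14:14 7:7 4:4 2:2 1:1  a_28=56

3, 24, 56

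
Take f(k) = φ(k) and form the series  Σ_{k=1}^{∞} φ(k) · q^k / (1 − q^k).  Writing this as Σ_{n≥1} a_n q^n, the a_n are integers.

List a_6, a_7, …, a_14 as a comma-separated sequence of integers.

d|6:{6,3,2,1}  Σφ=2+2+1+1=6
[q^7] φ(7)=6,φ(1)=1 ⇒ 7
d|8:{8,4,2,1}  Σφ=4+2+1+1=8
[q^9] φ(9)=6,φ(3)=2,φ(1)=1 ⇒ 9
[q^10] φ(10)=4,φ(5)=4,φ(2)=1,φ(1)=1 ⇒ 10
[q^11] φ(11)=10,φ(1)=1 ⇒ 11
d|12:{1,2,3,4,6,12}  Σφ=1+1+2+2+2+4=12
n=13: 1·13 13·1  φ→[1+12]=13
n=14: 14·1 7·2 2·7 1·14  φ→[6+6+1+1]=14

6, 7, 8, 9, 10, 11, 12, 13, 14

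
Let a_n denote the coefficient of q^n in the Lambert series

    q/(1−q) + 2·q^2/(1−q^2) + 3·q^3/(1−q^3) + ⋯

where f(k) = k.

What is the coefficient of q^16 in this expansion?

a_16 = 31

q^16  k|16↦f(k): 1:1 2:2 4:4 8:8 16:16  a_16=31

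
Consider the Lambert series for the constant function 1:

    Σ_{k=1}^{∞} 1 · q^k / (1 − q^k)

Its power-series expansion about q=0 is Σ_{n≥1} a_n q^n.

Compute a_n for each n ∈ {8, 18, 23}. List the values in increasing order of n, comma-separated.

4, 6, 2

q^8  k|8↦f(k): 8:1 4:1 2:1 1:1  a_8=4
d|18:{1,2,3,6,9,18}  Σf=1+1+1+1+1+1=6
q^23  k|23↦f(k): 23:1 1:1  a_23=2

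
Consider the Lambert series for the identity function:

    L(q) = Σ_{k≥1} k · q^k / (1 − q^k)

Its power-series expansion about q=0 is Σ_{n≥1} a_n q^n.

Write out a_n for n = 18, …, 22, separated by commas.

q^18  k|18↦f(k): 18:18 9:9 6:6 3:3 2:2 1:1  a_18=39
n=19: 1·19 19·1  f→[1+19]=20
[q^20] f(20)=20,f(10)=10,f(5)=5,f(4)=4,f(2)=2,f(1)=1 ⇒ 42
n=21: 21·1 7·3 3·7 1·21  f→[21+7+3+1]=32
q^22  k|22↦f(k): 1:1 2:2 11:11 22:22  a_22=36

39, 20, 42, 32, 36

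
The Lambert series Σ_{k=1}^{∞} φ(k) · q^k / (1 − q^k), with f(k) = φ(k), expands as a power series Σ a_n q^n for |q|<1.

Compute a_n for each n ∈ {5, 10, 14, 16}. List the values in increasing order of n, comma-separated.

q^5  k|5↦φ(k): 5:4 1:1  a_5=5
[q^10] φ(10)=4,φ(5)=4,φ(2)=1,φ(1)=1 ⇒ 10
d|14:{14,7,2,1}  Σφ=6+6+1+1=14
n=16: 1·16 2·8 4·4 8·2 16·1  φ→[1+1+2+4+8]=16

5, 10, 14, 16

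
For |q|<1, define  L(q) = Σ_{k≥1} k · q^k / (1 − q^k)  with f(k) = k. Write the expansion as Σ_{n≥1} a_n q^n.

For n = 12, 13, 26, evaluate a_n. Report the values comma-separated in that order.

28, 14, 42

q^12  k|12↦f(k): 12:12 6:6 4:4 3:3 2:2 1:1  a_12=28
[q^13] f(13)=13,f(1)=1 ⇒ 14
q^26  k|26↦f(k): 26:26 13:13 2:2 1:1  a_26=42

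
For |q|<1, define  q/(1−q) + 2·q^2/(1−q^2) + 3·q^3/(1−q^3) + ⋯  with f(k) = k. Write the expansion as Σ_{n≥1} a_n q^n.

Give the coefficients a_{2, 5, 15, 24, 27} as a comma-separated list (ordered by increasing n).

d|2:{1,2}  Σf=1+2=3
q^5  k|5↦f(k): 5:5 1:1  a_5=6
n=15: 1·15 3·5 5·3 15·1  f→[1+3+5+15]=24
d|24:{24,12,8,6,4,3,2,1}  Σf=24+12+8+6+4+3+2+1=60
d|27:{27,9,3,1}  Σf=27+9+3+1=40

3, 6, 24, 60, 40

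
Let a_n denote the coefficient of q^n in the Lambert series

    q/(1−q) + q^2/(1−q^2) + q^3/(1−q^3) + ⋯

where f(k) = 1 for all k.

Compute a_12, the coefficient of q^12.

a_12 = 6

n=12: 1·12 2·6 3·4 4·3 6·2 12·1  f→[1+1+1+1+1+1]=6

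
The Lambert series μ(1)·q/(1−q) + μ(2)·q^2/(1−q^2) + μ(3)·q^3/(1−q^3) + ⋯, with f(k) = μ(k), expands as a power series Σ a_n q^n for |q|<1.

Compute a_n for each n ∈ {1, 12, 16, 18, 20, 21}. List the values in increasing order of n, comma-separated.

1, 0, 0, 0, 0, 0

q^1  k|1↦μ(k): 1:1  a_1=1
d|12:{1,2,3,4,6,12}  Σμ=1+(-1)+(-1)+0+1+0=0
q^16  k|16↦μ(k): 1:1 2:-1 4:0 8:0 16:0  a_16=0
n=18: 1·18 2·9 3·6 6·3 9·2 18·1  μ→[1+(-1)+(-1)+1+0+0]=0
d|20:{1,2,4,5,10,20}  Σμ=1+(-1)+0+(-1)+1+0=0
[q^21] μ(1)=1,μ(3)=-1,μ(7)=-1,μ(21)=1 ⇒ 0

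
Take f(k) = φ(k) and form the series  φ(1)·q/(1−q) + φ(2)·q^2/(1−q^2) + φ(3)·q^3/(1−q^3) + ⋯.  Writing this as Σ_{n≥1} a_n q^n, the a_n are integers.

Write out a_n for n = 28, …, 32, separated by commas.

d|28:{1,2,4,7,14,28}  Σφ=1+1+2+6+6+12=28
d|29:{1,29}  Σφ=1+28=29
q^30  k|30↦φ(k): 1:1 2:1 3:2 5:4 6:2 10:4 15:8 30:8  a_30=30
d|31:{31,1}  Σφ=30+1=31
[q^32] φ(32)=16,φ(16)=8,φ(8)=4,φ(4)=2,φ(2)=1,φ(1)=1 ⇒ 32

28, 29, 30, 31, 32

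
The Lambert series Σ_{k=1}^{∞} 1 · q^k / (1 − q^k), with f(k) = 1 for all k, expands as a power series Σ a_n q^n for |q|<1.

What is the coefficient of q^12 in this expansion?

n=12: 1·12 2·6 3·4 4·3 6·2 12·1  f→[1+1+1+1+1+1]=6

a_12 = 6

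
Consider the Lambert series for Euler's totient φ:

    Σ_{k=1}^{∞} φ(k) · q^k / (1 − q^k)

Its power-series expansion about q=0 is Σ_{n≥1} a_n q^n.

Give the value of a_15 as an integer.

q^15  k|15↦φ(k): 15:8 5:4 3:2 1:1  a_15=15

a_15 = 15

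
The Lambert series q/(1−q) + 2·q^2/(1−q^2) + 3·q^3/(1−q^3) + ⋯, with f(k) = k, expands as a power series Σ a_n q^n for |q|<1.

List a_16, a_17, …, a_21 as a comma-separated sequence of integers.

n=16: 16·1 8·2 4·4 2·8 1·16  f→[16+8+4+2+1]=31
q^17  k|17↦f(k): 17:17 1:1  a_17=18
q^18  k|18↦f(k): 1:1 2:2 3:3 6:6 9:9 18:18  a_18=39
d|19:{1,19}  Σf=1+19=20
n=20: 1·20 2·10 4·5 5·4 10·2 20·1  f→[1+2+4+5+10+20]=42
d|21:{1,3,7,21}  Σf=1+3+7+21=32

31, 18, 39, 20, 42, 32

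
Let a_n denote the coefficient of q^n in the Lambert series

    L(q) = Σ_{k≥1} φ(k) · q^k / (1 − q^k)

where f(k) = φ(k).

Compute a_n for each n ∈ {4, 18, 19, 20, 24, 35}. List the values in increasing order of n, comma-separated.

d|4:{4,2,1}  Σφ=2+1+1=4
[q^18] φ(18)=6,φ(9)=6,φ(6)=2,φ(3)=2,φ(2)=1,φ(1)=1 ⇒ 18
q^19  k|19↦φ(k): 19:18 1:1  a_19=19
n=20: 1·20 2·10 4·5 5·4 10·2 20·1  φ→[1+1+2+4+4+8]=20
[q^24] φ(1)=1,φ(2)=1,φ(3)=2,φ(4)=2,φ(6)=2,φ(8)=4,φ(12)=4,φ(24)=8 ⇒ 24
n=35: 1·35 5·7 7·5 35·1  φ→[1+4+6+24]=35

4, 18, 19, 20, 24, 35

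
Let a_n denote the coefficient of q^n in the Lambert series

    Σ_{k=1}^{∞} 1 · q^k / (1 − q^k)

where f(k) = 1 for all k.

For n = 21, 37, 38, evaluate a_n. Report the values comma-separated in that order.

4, 2, 4

[q^21] f(21)=1,f(7)=1,f(3)=1,f(1)=1 ⇒ 4
n=37: 1·37 37·1  f→[1+1]=2
[q^38] f(1)=1,f(2)=1,f(19)=1,f(38)=1 ⇒ 4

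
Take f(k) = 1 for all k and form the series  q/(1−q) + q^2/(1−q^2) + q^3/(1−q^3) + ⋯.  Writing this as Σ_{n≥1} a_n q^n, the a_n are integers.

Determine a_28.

a_28 = 6

[q^28] f(28)=1,f(14)=1,f(7)=1,f(4)=1,f(2)=1,f(1)=1 ⇒ 6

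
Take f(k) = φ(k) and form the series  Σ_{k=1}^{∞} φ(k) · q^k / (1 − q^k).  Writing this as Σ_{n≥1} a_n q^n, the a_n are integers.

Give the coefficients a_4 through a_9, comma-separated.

d|4:{1,2,4}  Σφ=1+1+2=4
[q^5] φ(1)=1,φ(5)=4 ⇒ 5
[q^6] φ(1)=1,φ(2)=1,φ(3)=2,φ(6)=2 ⇒ 6
q^7  k|7↦φ(k): 7:6 1:1  a_7=7
d|8:{8,4,2,1}  Σφ=4+2+1+1=8
d|9:{9,3,1}  Σφ=6+2+1=9

4, 5, 6, 7, 8, 9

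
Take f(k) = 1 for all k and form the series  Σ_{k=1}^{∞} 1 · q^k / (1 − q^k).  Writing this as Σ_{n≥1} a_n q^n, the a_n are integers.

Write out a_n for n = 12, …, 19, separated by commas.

6, 2, 4, 4, 5, 2, 6, 2

d|12:{1,2,3,4,6,12}  Σf=1+1+1+1+1+1=6
q^13  k|13↦f(k): 13:1 1:1  a_13=2
n=14: 1·14 2·7 7·2 14·1  f→[1+1+1+1]=4
q^15  k|15↦f(k): 15:1 5:1 3:1 1:1  a_15=4
n=16: 1·16 2·8 4·4 8·2 16·1  f→[1+1+1+1+1]=5
q^17  k|17↦f(k): 17:1 1:1  a_17=2
n=18: 18·1 9·2 6·3 3·6 2·9 1·18  f→[1+1+1+1+1+1]=6
q^19  k|19↦f(k): 19:1 1:1  a_19=2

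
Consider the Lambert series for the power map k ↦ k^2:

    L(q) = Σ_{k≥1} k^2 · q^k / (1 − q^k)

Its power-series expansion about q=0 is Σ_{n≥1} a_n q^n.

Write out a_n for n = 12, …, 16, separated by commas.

210, 170, 250, 260, 341

q^12  k|12↦f(k): 1:1 2:4 3:9 4:16 6:36 12:144  a_12=210
q^13  k|13↦f(k): 13:169 1:1  a_13=170
q^14  k|14↦f(k): 14:196 7:49 2:4 1:1  a_14=250
n=15: 15·1 5·3 3·5 1·15  f→[225+25+9+1]=260
n=16: 1·16 2·8 4·4 8·2 16·1  f→[1+4+16+64+256]=341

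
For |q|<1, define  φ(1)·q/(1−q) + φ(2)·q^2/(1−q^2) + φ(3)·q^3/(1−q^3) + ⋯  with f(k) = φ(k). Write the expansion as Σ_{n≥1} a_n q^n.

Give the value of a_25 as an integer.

q^25  k|25↦φ(k): 1:1 5:4 25:20  a_25=25

a_25 = 25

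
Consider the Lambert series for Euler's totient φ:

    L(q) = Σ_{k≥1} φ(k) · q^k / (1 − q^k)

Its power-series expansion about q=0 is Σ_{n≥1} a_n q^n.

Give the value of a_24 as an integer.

[q^24] φ(24)=8,φ(12)=4,φ(8)=4,φ(6)=2,φ(4)=2,φ(3)=2,φ(2)=1,φ(1)=1 ⇒ 24

a_24 = 24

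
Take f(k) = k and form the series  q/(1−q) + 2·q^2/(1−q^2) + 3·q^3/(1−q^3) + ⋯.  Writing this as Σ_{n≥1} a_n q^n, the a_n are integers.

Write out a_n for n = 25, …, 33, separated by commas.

31, 42, 40, 56, 30, 72, 32, 63, 48

d|25:{1,5,25}  Σf=1+5+25=31
[q^26] f(26)=26,f(13)=13,f(2)=2,f(1)=1 ⇒ 42
d|27:{1,3,9,27}  Σf=1+3+9+27=40
d|28:{28,14,7,4,2,1}  Σf=28+14+7+4+2+1=56
[q^29] f(1)=1,f(29)=29 ⇒ 30
q^30  k|30↦f(k): 1:1 2:2 3:3 5:5 6:6 10:10 15:15 30:30  a_30=72
d|31:{1,31}  Σf=1+31=32
n=32: 1·32 2·16 4·8 8·4 16·2 32·1  f→[1+2+4+8+16+32]=63
d|33:{33,11,3,1}  Σf=33+11+3+1=48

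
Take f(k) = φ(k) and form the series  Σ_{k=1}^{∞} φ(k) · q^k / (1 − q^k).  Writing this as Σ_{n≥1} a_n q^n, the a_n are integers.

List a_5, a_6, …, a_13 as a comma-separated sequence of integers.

n=5: 1·5 5·1  φ→[1+4]=5
n=6: 6·1 3·2 2·3 1·6  φ→[2+2+1+1]=6
[q^7] φ(7)=6,φ(1)=1 ⇒ 7
d|8:{8,4,2,1}  Σφ=4+2+1+1=8
[q^9] φ(1)=1,φ(3)=2,φ(9)=6 ⇒ 9
d|10:{10,5,2,1}  Σφ=4+4+1+1=10
n=11: 11·1 1·11  φ→[10+1]=11
n=12: 1·12 2·6 3·4 4·3 6·2 12·1  φ→[1+1+2+2+2+4]=12
d|13:{1,13}  Σφ=1+12=13

5, 6, 7, 8, 9, 10, 11, 12, 13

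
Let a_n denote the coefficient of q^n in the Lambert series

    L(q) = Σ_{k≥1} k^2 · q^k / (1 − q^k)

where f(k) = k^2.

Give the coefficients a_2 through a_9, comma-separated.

q^2  k|2↦f(k): 1:1 2:4  a_2=5
q^3  k|3↦f(k): 1:1 3:9  a_3=10
n=4: 1·4 2·2 4·1  f→[1+4+16]=21
[q^5] f(1)=1,f(5)=25 ⇒ 26
d|6:{1,2,3,6}  Σf=1+4+9+36=50
[q^7] f(1)=1,f(7)=49 ⇒ 50
n=8: 1·8 2·4 4·2 8·1  f→[1+4+16+64]=85
n=9: 1·9 3·3 9·1  f→[1+9+81]=91

5, 10, 21, 26, 50, 50, 85, 91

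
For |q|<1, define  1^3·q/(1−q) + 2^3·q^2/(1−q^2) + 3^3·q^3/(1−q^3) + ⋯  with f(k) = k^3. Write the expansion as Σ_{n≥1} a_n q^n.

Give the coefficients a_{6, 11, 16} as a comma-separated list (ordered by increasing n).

d|6:{6,3,2,1}  Σf=216+27+8+1=252
[q^11] f(1)=1,f(11)=1331 ⇒ 1332
n=16: 16·1 8·2 4·4 2·8 1·16  f→[4096+512+64+8+1]=4681

252, 1332, 4681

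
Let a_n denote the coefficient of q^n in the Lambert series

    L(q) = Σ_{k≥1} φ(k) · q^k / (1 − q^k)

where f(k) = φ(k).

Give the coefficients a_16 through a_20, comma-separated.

n=16: 1·16 2·8 4·4 8·2 16·1  φ→[1+1+2+4+8]=16
d|17:{17,1}  Σφ=16+1=17
d|18:{1,2,3,6,9,18}  Σφ=1+1+2+2+6+6=18
q^19  k|19↦φ(k): 19:18 1:1  a_19=19
q^20  k|20↦φ(k): 20:8 10:4 5:4 4:2 2:1 1:1  a_20=20

16, 17, 18, 19, 20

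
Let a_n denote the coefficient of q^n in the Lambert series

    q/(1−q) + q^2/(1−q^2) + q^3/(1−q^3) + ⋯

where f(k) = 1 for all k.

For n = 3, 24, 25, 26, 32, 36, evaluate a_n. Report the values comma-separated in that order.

2, 8, 3, 4, 6, 9

q^3  k|3↦f(k): 1:1 3:1  a_3=2
[q^24] f(1)=1,f(2)=1,f(3)=1,f(4)=1,f(6)=1,f(8)=1,f(12)=1,f(24)=1 ⇒ 8
[q^25] f(1)=1,f(5)=1,f(25)=1 ⇒ 3
n=26: 1·26 2·13 13·2 26·1  f→[1+1+1+1]=4
n=32: 1·32 2·16 4·8 8·4 16·2 32·1  f→[1+1+1+1+1+1]=6
d|36:{36,18,12,9,6,4,3,2,1}  Σf=1+1+1+1+1+1+1+1+1=9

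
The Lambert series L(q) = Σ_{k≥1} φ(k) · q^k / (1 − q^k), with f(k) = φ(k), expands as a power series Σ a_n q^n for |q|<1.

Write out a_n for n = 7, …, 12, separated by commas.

q^7  k|7↦φ(k): 1:1 7:6  a_7=7
n=8: 8·1 4·2 2·4 1·8  φ→[4+2+1+1]=8
d|9:{1,3,9}  Σφ=1+2+6=9
[q^10] φ(1)=1,φ(2)=1,φ(5)=4,φ(10)=4 ⇒ 10
[q^11] φ(1)=1,φ(11)=10 ⇒ 11
d|12:{1,2,3,4,6,12}  Σφ=1+1+2+2+2+4=12

7, 8, 9, 10, 11, 12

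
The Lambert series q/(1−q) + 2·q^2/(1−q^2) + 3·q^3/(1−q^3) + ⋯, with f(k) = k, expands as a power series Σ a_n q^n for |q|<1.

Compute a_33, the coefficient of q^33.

a_33 = 48

q^33  k|33↦f(k): 33:33 11:11 3:3 1:1  a_33=48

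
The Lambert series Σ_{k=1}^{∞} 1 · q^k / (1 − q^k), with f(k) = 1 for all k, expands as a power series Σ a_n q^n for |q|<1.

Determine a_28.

a_28 = 6

d|28:{1,2,4,7,14,28}  Σf=1+1+1+1+1+1=6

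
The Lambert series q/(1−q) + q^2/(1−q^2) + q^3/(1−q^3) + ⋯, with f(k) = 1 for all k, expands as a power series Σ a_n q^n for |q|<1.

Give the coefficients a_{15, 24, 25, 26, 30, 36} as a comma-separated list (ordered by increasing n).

4, 8, 3, 4, 8, 9

n=15: 15·1 5·3 3·5 1·15  f→[1+1+1+1]=4
n=24: 24·1 12·2 8·3 6·4 4·6 3·8 2·12 1·24  f→[1+1+1+1+1+1+1+1]=8
[q^25] f(1)=1,f(5)=1,f(25)=1 ⇒ 3
n=26: 26·1 13·2 2·13 1·26  f→[1+1+1+1]=4
d|30:{1,2,3,5,6,10,15,30}  Σf=1+1+1+1+1+1+1+1=8
[q^36] f(36)=1,f(18)=1,f(12)=1,f(9)=1,f(6)=1,f(4)=1,f(3)=1,f(2)=1,f(1)=1 ⇒ 9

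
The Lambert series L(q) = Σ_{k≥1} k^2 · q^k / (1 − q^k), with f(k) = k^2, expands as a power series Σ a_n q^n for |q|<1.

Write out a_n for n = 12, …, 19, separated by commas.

210, 170, 250, 260, 341, 290, 455, 362

n=12: 1·12 2·6 3·4 4·3 6·2 12·1  f→[1+4+9+16+36+144]=210
q^13  k|13↦f(k): 1:1 13:169  a_13=170
q^14  k|14↦f(k): 14:196 7:49 2:4 1:1  a_14=250
[q^15] f(15)=225,f(5)=25,f(3)=9,f(1)=1 ⇒ 260
q^16  k|16↦f(k): 16:256 8:64 4:16 2:4 1:1  a_16=341
n=17: 17·1 1·17  f→[289+1]=290
n=18: 18·1 9·2 6·3 3·6 2·9 1·18  f→[324+81+36+9+4+1]=455
[q^19] f(1)=1,f(19)=361 ⇒ 362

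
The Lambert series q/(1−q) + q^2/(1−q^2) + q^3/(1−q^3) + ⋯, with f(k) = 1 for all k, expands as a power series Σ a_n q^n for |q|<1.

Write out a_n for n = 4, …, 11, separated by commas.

n=4: 4·1 2·2 1·4  f→[1+1+1]=3
q^5  k|5↦f(k): 5:1 1:1  a_5=2
q^6  k|6↦f(k): 1:1 2:1 3:1 6:1  a_6=4
d|7:{7,1}  Σf=1+1=2
n=8: 8·1 4·2 2·4 1·8  f→[1+1+1+1]=4
q^9  k|9↦f(k): 9:1 3:1 1:1  a_9=3
[q^10] f(1)=1,f(2)=1,f(5)=1,f(10)=1 ⇒ 4
d|11:{11,1}  Σf=1+1=2

3, 2, 4, 2, 4, 3, 4, 2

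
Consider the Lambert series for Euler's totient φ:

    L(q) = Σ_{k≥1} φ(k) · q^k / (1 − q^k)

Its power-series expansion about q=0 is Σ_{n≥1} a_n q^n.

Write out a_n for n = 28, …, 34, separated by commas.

q^28  k|28↦φ(k): 28:12 14:6 7:6 4:2 2:1 1:1  a_28=28
d|29:{29,1}  Σφ=28+1=29
d|30:{1,2,3,5,6,10,15,30}  Σφ=1+1+2+4+2+4+8+8=30
d|31:{31,1}  Σφ=30+1=31
q^32  k|32↦φ(k): 32:16 16:8 8:4 4:2 2:1 1:1  a_32=32
d|33:{1,3,11,33}  Σφ=1+2+10+20=33
d|34:{34,17,2,1}  Σφ=16+16+1+1=34

28, 29, 30, 31, 32, 33, 34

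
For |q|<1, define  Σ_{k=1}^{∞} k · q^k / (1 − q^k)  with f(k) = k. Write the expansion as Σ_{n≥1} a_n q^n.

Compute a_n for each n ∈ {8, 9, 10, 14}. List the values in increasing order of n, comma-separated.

15, 13, 18, 24

d|8:{1,2,4,8}  Σf=1+2+4+8=15
d|9:{9,3,1}  Σf=9+3+1=13
d|10:{10,5,2,1}  Σf=10+5+2+1=18
n=14: 1·14 2·7 7·2 14·1  f→[1+2+7+14]=24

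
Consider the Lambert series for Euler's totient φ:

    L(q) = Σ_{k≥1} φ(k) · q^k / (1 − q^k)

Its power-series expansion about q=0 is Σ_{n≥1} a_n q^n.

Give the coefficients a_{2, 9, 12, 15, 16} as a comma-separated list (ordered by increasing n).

d|2:{2,1}  Σφ=1+1=2
[q^9] φ(1)=1,φ(3)=2,φ(9)=6 ⇒ 9
[q^12] φ(1)=1,φ(2)=1,φ(3)=2,φ(4)=2,φ(6)=2,φ(12)=4 ⇒ 12
d|15:{1,3,5,15}  Σφ=1+2+4+8=15
[q^16] φ(1)=1,φ(2)=1,φ(4)=2,φ(8)=4,φ(16)=8 ⇒ 16

2, 9, 12, 15, 16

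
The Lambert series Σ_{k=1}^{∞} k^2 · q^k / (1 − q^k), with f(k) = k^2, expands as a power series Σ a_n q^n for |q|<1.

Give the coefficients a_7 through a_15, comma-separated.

d|7:{1,7}  Σf=1+49=50
q^8  k|8↦f(k): 8:64 4:16 2:4 1:1  a_8=85
q^9  k|9↦f(k): 1:1 3:9 9:81  a_9=91
n=10: 1·10 2·5 5·2 10·1  f→[1+4+25+100]=130
[q^11] f(1)=1,f(11)=121 ⇒ 122
[q^12] f(1)=1,f(2)=4,f(3)=9,f(4)=16,f(6)=36,f(12)=144 ⇒ 210
q^13  k|13↦f(k): 13:169 1:1  a_13=170
[q^14] f(1)=1,f(2)=4,f(7)=49,f(14)=196 ⇒ 250
n=15: 15·1 5·3 3·5 1·15  f→[225+25+9+1]=260

50, 85, 91, 130, 122, 210, 170, 250, 260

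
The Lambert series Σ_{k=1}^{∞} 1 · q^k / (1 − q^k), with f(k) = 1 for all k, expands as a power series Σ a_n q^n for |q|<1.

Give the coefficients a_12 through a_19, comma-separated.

[q^12] f(12)=1,f(6)=1,f(4)=1,f(3)=1,f(2)=1,f(1)=1 ⇒ 6
n=13: 13·1 1·13  f→[1+1]=2
d|14:{1,2,7,14}  Σf=1+1+1+1=4
n=15: 15·1 5·3 3·5 1·15  f→[1+1+1+1]=4
[q^16] f(1)=1,f(2)=1,f(4)=1,f(8)=1,f(16)=1 ⇒ 5
q^17  k|17↦f(k): 1:1 17:1  a_17=2
q^18  k|18↦f(k): 1:1 2:1 3:1 6:1 9:1 18:1  a_18=6
n=19: 19·1 1·19  f→[1+1]=2

6, 2, 4, 4, 5, 2, 6, 2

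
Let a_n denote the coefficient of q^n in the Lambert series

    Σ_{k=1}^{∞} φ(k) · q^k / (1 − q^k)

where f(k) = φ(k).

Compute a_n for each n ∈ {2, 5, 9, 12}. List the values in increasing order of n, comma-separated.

[q^2] φ(2)=1,φ(1)=1 ⇒ 2
d|5:{5,1}  Σφ=4+1=5
d|9:{1,3,9}  Σφ=1+2+6=9
[q^12] φ(1)=1,φ(2)=1,φ(3)=2,φ(4)=2,φ(6)=2,φ(12)=4 ⇒ 12

2, 5, 9, 12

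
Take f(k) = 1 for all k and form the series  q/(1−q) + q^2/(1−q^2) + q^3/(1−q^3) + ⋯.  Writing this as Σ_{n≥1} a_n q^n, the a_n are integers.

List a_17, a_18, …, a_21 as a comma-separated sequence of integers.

2, 6, 2, 6, 4

[q^17] f(1)=1,f(17)=1 ⇒ 2
n=18: 18·1 9·2 6·3 3·6 2·9 1·18  f→[1+1+1+1+1+1]=6
[q^19] f(19)=1,f(1)=1 ⇒ 2
q^20  k|20↦f(k): 1:1 2:1 4:1 5:1 10:1 20:1  a_20=6
d|21:{1,3,7,21}  Σf=1+1+1+1=4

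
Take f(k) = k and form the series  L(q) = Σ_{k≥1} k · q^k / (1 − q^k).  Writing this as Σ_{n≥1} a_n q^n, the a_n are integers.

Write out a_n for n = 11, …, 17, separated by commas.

12, 28, 14, 24, 24, 31, 18

n=11: 11·1 1·11  f→[11+1]=12
n=12: 12·1 6·2 4·3 3·4 2·6 1·12  f→[12+6+4+3+2+1]=28
n=13: 13·1 1·13  f→[13+1]=14
q^14  k|14↦f(k): 14:14 7:7 2:2 1:1  a_14=24
n=15: 1·15 3·5 5·3 15·1  f→[1+3+5+15]=24
q^16  k|16↦f(k): 16:16 8:8 4:4 2:2 1:1  a_16=31
n=17: 17·1 1·17  f→[17+1]=18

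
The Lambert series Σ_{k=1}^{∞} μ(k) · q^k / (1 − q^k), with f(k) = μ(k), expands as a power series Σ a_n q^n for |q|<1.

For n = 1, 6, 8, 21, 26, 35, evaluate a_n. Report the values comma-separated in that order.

1, 0, 0, 0, 0, 0

[q^1] μ(1)=1 ⇒ 1
q^6  k|6↦μ(k): 6:1 3:-1 2:-1 1:1  a_6=0
q^8  k|8↦μ(k): 1:1 2:-1 4:0 8:0  a_8=0
q^21  k|21↦μ(k): 21:1 7:-1 3:-1 1:1  a_21=0
d|26:{26,13,2,1}  Σμ=1+(-1)+(-1)+1=0
q^35  k|35↦μ(k): 35:1 7:-1 5:-1 1:1  a_35=0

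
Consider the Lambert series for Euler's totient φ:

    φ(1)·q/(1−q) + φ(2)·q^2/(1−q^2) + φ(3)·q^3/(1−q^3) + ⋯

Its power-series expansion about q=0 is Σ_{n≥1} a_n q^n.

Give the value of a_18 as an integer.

d|18:{1,2,3,6,9,18}  Σφ=1+1+2+2+6+6=18

a_18 = 18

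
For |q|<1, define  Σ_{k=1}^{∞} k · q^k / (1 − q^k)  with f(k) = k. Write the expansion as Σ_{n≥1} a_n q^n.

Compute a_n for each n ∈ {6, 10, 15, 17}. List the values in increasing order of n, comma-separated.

n=6: 1·6 2·3 3·2 6·1  f→[1+2+3+6]=12
q^10  k|10↦f(k): 1:1 2:2 5:5 10:10  a_10=18
n=15: 1·15 3·5 5·3 15·1  f→[1+3+5+15]=24
n=17: 1·17 17·1  f→[1+17]=18

12, 18, 24, 18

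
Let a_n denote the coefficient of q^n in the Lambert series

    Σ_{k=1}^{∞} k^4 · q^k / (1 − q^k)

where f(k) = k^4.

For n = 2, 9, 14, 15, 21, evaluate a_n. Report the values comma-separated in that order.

n=2: 2·1 1·2  f→[16+1]=17
q^9  k|9↦f(k): 1:1 3:81 9:6561  a_9=6643
q^14  k|14↦f(k): 1:1 2:16 7:2401 14:38416  a_14=40834
d|15:{15,5,3,1}  Σf=50625+625+81+1=51332
d|21:{1,3,7,21}  Σf=1+81+2401+194481=196964

17, 6643, 40834, 51332, 196964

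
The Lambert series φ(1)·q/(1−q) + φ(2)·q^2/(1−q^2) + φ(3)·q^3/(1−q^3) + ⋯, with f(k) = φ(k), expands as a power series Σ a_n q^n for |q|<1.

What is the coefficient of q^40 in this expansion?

[q^40] φ(40)=16,φ(20)=8,φ(10)=4,φ(8)=4,φ(5)=4,φ(4)=2,φ(2)=1,φ(1)=1 ⇒ 40

a_40 = 40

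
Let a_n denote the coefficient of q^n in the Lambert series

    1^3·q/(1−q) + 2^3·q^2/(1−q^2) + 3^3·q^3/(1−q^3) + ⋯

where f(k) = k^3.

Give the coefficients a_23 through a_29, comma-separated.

12168, 16380, 15751, 19782, 20440, 25112, 24390

d|23:{1,23}  Σf=1+12167=12168
n=24: 24·1 12·2 8·3 6·4 4·6 3·8 2·12 1·24  f→[13824+1728+512+216+64+27+8+1]=16380
d|25:{25,5,1}  Σf=15625+125+1=15751
q^26  k|26↦f(k): 26:17576 13:2197 2:8 1:1  a_26=19782
n=27: 1·27 3·9 9·3 27·1  f→[1+27+729+19683]=20440
n=28: 28·1 14·2 7·4 4·7 2·14 1·28  f→[21952+2744+343+64+8+1]=25112
n=29: 29·1 1·29  f→[24389+1]=24390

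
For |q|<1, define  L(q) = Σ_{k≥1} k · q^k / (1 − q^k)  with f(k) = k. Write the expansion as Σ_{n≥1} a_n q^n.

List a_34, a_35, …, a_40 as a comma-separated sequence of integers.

[q^34] f(1)=1,f(2)=2,f(17)=17,f(34)=34 ⇒ 54
[q^35] f(1)=1,f(5)=5,f(7)=7,f(35)=35 ⇒ 48
[q^36] f(1)=1,f(2)=2,f(3)=3,f(4)=4,f(6)=6,f(9)=9,f(12)=12,f(18)=18,f(36)=36 ⇒ 91
[q^37] f(37)=37,f(1)=1 ⇒ 38
n=38: 38·1 19·2 2·19 1·38  f→[38+19+2+1]=60
q^39  k|39↦f(k): 39:39 13:13 3:3 1:1  a_39=56
d|40:{40,20,10,8,5,4,2,1}  Σf=40+20+10+8+5+4+2+1=90

54, 48, 91, 38, 60, 56, 90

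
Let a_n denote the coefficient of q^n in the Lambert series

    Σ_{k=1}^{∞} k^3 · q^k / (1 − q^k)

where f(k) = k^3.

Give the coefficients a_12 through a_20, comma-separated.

[q^12] f(1)=1,f(2)=8,f(3)=27,f(4)=64,f(6)=216,f(12)=1728 ⇒ 2044
d|13:{1,13}  Σf=1+2197=2198
[q^14] f(1)=1,f(2)=8,f(7)=343,f(14)=2744 ⇒ 3096
d|15:{1,3,5,15}  Σf=1+27+125+3375=3528
n=16: 1·16 2·8 4·4 8·2 16·1  f→[1+8+64+512+4096]=4681
[q^17] f(1)=1,f(17)=4913 ⇒ 4914
q^18  k|18↦f(k): 18:5832 9:729 6:216 3:27 2:8 1:1  a_18=6813
q^19  k|19↦f(k): 19:6859 1:1  a_19=6860
q^20  k|20↦f(k): 1:1 2:8 4:64 5:125 10:1000 20:8000  a_20=9198

2044, 2198, 3096, 3528, 4681, 4914, 6813, 6860, 9198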